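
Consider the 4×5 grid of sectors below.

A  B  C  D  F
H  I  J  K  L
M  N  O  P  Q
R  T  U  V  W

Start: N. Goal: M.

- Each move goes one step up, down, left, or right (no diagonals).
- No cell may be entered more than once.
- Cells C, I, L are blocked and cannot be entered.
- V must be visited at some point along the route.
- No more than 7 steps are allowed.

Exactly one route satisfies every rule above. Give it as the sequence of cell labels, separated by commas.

The budget equals the shortest possible length, so every move has to be on a shortest route through the required cells.
Route from N: 2× right (reaching P), down to V, 3× left (reaching R), up to M — 7 moves in all.
Check: all required cells visited; 7 ≤ 7 moves.

N, O, P, V, U, T, R, M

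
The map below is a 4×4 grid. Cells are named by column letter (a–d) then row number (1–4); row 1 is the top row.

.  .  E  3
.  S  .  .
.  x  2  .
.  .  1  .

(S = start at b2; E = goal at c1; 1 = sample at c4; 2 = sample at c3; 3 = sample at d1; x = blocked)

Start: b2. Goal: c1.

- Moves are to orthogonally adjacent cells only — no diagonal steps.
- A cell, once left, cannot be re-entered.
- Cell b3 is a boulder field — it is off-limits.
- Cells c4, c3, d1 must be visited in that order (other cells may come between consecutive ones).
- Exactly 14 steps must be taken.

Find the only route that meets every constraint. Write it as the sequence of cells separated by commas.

The waypoints must appear in the order c4, c3, d1, with no cell reused.
Route from b2: up to b1, left to a1, 3× down (reaching a4), 3× right (reaching d4), up to d3, left to c3, up to c2, right to d2, up to d1, left to c1 — 14 moves in all.
Check: order respected (1 at step 7, 2 at step 10, 3 at step 13); 14 moves as required.

b2, b1, a1, a2, a3, a4, b4, c4, d4, d3, c3, c2, d2, d1, c1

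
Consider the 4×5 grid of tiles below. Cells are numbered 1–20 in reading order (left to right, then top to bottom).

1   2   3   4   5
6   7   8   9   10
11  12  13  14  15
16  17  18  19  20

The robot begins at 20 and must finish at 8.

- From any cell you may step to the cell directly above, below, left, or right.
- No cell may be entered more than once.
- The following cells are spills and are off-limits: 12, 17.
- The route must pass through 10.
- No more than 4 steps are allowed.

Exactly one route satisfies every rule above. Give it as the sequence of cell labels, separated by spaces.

The 4-move cap with required stops at 10 leaves no slack for detours.
Route from 20: up 2 to 10, left 2 to 8 — 4 moves in all.
Check: all required cells visited; 4 ≤ 4 moves.

20 15 10 9 8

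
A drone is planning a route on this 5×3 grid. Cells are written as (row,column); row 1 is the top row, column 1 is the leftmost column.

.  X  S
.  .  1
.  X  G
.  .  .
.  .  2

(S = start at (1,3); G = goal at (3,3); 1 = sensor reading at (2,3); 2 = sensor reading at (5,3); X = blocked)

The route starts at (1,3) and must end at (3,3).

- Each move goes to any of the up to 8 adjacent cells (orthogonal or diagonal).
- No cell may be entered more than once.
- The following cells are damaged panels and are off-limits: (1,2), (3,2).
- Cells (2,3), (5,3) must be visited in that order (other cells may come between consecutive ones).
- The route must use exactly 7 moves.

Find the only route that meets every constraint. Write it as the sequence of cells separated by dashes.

The waypoints must appear in the order (2,3), (5,3), with no cell reused.
Route from (1,3): down 1 to (2,3), left 1 to (2,2), down-left 1 to (3,1), down-right 2 to (5,3), up 2 to (3,3) — 7 moves in all.
Check: order respected (1 at step 1, 2 at step 5); 7 moves as required.

(1,3) - (2,3) - (2,2) - (3,1) - (4,2) - (5,3) - (4,3) - (3,3)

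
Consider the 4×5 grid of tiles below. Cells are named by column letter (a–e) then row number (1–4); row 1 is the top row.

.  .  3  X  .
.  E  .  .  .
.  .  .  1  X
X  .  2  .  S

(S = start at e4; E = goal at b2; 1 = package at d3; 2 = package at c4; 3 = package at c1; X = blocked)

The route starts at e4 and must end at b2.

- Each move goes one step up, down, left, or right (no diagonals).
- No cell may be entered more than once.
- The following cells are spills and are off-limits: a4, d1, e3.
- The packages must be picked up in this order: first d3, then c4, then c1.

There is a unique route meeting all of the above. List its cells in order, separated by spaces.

The waypoints must appear in the order d3, c4, c1, with no cell reused.
Route from e4: left to d4, up to d3, left to c3, down to c4, left to b4, up to b3, left to a3, 2× up (reaching a1), 2× right (reaching c1), down to c2, left to b2 — 13 moves in all.
Check: order respected (1 at step 2, 2 at step 4, 3 at step 11).

e4 d4 d3 c3 c4 b4 b3 a3 a2 a1 b1 c1 c2 b2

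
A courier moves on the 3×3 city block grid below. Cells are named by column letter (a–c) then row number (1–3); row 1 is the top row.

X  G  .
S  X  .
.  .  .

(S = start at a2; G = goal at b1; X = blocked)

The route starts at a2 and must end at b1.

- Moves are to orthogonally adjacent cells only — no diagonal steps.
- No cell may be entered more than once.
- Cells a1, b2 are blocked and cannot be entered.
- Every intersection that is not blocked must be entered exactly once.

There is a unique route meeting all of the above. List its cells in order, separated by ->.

Need to visit all 7 open cells exactly once, starting at a2 and ending at b1.
Route from a2: down to a3, 2× right (reaching c3), 2× up (reaching c1), left to b1 — 6 moves in all.
Check: all 7 open cells covered.

a2 -> a3 -> b3 -> c3 -> c2 -> c1 -> b1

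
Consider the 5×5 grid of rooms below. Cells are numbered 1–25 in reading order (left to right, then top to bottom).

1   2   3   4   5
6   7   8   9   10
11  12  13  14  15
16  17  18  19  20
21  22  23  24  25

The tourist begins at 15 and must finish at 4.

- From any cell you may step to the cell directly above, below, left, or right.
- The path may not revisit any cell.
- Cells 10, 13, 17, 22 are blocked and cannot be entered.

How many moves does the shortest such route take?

3

The Manhattan distance from 15 to 4 is |3−1| + |5−4| = 3, so at least 3 moves are needed.
A route of 3 moves achieves this: 15 → 14 → 9 → 4.
Since 3 matches the lower bound, it is optimal.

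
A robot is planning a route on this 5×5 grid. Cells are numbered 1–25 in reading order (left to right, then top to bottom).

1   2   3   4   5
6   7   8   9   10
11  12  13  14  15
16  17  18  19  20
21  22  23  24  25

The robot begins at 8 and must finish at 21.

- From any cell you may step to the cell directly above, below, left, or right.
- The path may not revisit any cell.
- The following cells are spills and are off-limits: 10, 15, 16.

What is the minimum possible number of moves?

The Manhattan distance from 8 to 21 is |2−5| + |3−1| = 5, so at least 5 moves are needed.
A route of 5 moves achieves this: 8 → 13 → 18 → 23 → 22 → 21.
Since 5 matches the lower bound, it is optimal.

5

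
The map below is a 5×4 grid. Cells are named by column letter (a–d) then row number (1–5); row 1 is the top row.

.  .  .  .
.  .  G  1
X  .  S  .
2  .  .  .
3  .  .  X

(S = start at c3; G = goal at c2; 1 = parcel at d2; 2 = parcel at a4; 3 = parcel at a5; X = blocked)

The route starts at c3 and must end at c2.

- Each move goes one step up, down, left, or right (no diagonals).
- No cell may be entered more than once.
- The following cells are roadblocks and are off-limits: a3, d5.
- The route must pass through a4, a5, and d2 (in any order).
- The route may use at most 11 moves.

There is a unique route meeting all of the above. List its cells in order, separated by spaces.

Any route must reach a4, a5, and d2 and still end at c2 within 11 moves, so the order of the required stops is forced.
Route from c3: left to b3, down to b4, left to a4, down to a5, 2× right (reaching c5), up to c4, right to d4, 2× up (reaching d2), left to c2 — 11 moves in all.
Check: all required cells visited; 11 ≤ 11 moves.

c3 b3 b4 a4 a5 b5 c5 c4 d4 d3 d2 c2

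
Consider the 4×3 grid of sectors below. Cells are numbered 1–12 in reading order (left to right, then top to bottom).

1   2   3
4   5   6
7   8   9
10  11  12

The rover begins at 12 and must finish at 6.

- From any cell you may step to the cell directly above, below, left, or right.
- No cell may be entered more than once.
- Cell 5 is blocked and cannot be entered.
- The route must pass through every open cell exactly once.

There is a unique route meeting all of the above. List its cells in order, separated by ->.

Need to visit all 11 open cells exactly once, starting at 12 and ending at 6.
Cell 1 has only two open neighbours (4 and 2), so the path must pass straight through it: one of those is the cell it's entered from and the other is where it exits.
Route from 12: up 1 to 9, left 1 to 8, down 1 to 11, left 1 to 10, up 3 to 1, right 2 to 3, down 1 to 6 — 10 moves in all.
Check: all 11 open cells covered.

12 -> 9 -> 8 -> 11 -> 10 -> 7 -> 4 -> 1 -> 2 -> 3 -> 6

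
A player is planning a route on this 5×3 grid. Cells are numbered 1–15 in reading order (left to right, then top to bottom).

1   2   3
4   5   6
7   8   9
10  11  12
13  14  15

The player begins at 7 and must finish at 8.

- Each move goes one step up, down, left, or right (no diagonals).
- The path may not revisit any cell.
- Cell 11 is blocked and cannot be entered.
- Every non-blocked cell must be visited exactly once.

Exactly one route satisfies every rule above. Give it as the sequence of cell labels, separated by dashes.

Need to visit all 14 open cells exactly once, starting at 7 and ending at 8.
Route from 7: down 2 to 13, right 2 to 15, up 4 to 3, left 2 to 1, down 1 to 4, right 1 to 5, down 1 to 8 — 13 moves in all.
Check: all 14 open cells covered.

7 - 10 - 13 - 14 - 15 - 12 - 9 - 6 - 3 - 2 - 1 - 4 - 5 - 8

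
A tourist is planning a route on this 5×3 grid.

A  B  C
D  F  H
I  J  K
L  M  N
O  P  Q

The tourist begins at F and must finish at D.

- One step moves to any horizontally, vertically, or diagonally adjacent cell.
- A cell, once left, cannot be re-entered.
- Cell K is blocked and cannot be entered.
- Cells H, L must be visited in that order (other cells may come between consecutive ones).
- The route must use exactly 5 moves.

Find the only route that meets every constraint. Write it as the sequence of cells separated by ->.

The waypoints must appear in the order H, L, with no cell reused.
Route from F: right to H, 2× down-left (reaching L), 2× up (reaching D) — 5 moves in all.
Check: order respected (H at step 1, L at step 3); 5 moves as required.

F -> H -> J -> L -> I -> D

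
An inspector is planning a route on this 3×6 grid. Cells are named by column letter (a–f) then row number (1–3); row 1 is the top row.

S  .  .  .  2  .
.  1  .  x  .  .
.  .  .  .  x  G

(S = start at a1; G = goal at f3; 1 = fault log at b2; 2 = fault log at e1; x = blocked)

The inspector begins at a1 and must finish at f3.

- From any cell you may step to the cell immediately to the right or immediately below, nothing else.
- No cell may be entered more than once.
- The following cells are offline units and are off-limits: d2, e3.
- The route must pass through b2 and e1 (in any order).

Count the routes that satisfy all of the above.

A right/down-only route from a1 to f3 makes exactly 2 down-moves and 5 right-moves in some order.
With no other constraints that would be C(7,2) = 21 routes.
b2 is below but to the left of e1: going e1 → b2 would need a leftward move and b2 → e1 an upward move, so no right/down-only route can visit both required cells.
No route satisfies every constraint, so the count is 0.

0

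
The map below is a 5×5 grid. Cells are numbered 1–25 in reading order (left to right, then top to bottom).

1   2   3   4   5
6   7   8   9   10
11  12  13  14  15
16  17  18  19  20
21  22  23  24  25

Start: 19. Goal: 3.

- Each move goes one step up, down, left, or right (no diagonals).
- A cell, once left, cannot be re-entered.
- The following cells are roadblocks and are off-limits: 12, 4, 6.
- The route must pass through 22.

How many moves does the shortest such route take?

8

Any route passes through 22 somewhere between 19 and 3. Summing Manhattan distances along the two legs (19 → 22 → 3) gives a lower bound of 3 + 5 = 8 moves.
A route of 8 moves achieves this: 19 → 24 → 23 → 22 → 17 → 18 → 13 → 8 → 3.
Since 8 matches the lower bound, it is optimal.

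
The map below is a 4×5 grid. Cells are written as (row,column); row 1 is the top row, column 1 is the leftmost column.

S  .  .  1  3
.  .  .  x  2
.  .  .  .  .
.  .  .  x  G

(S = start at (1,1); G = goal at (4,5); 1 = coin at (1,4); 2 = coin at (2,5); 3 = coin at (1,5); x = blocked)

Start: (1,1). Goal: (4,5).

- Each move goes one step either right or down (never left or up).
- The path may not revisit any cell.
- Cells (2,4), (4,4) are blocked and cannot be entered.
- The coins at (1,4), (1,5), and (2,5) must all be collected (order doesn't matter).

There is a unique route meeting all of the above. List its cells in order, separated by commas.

(1,1), (1,2), (1,3), (1,4), (1,5), (2,5), (3,5), (4,5)

Moves only go right or down, so the column and row indices never decrease.
Route from (1,1): right 4 to (1,5), down 3 to (4,5) — 7 moves in all.
Check: all required cells visited.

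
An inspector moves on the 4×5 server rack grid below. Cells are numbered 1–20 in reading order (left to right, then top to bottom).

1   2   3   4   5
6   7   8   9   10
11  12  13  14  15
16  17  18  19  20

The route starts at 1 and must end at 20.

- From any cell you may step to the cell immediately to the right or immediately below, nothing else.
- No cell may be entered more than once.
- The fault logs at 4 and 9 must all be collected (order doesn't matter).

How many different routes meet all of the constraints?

3

A right/down-only route from 1 to 20 makes exactly 3 down-moves and 4 right-moves in some order.
With no other constraints that would be C(7,3) = 35 routes.
A monotone route can only reach the required cells in the order 4, 9, so split there and multiply the segment counts: 1→4: 1; 4→9: 1; 9→20: 3; product = 3.
That gives 3 routes.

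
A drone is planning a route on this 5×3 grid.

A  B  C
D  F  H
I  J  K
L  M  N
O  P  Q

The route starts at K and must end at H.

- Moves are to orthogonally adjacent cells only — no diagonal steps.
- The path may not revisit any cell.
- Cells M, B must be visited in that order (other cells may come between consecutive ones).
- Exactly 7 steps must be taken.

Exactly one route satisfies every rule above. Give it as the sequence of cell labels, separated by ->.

The waypoints must appear in the order M, B, with no cell reused.
Route from K: down to N, left to M, 3× up (reaching B), right to C, down to H — 7 moves in all.
Check: order respected (M at step 2, B at step 5); 7 moves as required.

K -> N -> M -> J -> F -> B -> C -> H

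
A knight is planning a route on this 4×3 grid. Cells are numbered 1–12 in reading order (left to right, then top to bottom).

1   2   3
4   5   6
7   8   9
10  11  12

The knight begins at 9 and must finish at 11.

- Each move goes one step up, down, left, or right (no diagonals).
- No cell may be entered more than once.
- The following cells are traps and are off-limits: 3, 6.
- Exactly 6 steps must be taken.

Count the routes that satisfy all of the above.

Need simple routes of exactly 6 moves from 9 to 11 (Manhattan distance 2, so 2 moves are spent on a detour and 2 undoing it).
Enumerating: 9 8 5 4 7 10 11.
That gives 1 route.

1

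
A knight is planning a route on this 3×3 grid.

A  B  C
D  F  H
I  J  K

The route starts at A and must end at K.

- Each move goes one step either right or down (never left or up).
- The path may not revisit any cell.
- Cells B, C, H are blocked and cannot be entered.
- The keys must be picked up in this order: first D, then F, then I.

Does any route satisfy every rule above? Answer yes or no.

I lies to the left of F, so going from F to I would need a leftward move — but moves only go right/down, so F cannot be visited before I.

no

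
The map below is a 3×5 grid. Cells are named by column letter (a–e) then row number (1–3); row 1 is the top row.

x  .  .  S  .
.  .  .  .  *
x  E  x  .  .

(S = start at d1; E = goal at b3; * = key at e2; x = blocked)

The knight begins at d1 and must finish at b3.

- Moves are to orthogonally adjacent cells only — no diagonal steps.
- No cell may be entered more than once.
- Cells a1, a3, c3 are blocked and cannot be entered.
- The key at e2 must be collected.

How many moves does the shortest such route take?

6

Any route passes through e2 somewhere between d1 and b3. Summing Manhattan distances along the two legs (d1 → e2 → b3) gives a lower bound of 2 + 4 = 6 moves.
A route of 6 moves achieves this: d1 → e1 → e2 → d2 → c2 → b2 → b3.
Since 6 matches the lower bound, it is optimal.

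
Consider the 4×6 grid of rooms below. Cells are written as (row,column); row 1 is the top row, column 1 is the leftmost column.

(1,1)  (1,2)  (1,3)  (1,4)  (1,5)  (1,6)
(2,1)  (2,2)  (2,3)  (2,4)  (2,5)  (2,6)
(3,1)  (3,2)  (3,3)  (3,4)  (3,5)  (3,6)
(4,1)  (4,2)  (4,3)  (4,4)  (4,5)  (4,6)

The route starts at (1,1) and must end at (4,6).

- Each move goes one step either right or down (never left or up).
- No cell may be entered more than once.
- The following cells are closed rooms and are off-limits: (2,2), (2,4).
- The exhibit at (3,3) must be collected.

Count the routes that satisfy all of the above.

A right/down-only route from (1,1) to (4,6) makes exactly 3 down-moves and 5 right-moves in some order.
With no other constraints that would be C(8,3) = 56 routes.
Split at (3,3) and multiply the segment counts (each segment already excludes blocked cells): (1,1)→(3,3): 2; (3,3)→(4,6): 4; product = 8.
That gives 8 routes.

8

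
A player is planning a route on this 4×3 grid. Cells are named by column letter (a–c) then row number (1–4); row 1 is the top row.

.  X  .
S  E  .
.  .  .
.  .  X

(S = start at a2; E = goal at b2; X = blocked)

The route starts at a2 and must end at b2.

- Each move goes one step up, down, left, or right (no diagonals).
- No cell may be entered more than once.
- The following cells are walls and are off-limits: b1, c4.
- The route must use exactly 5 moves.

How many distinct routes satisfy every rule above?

2

Need simple routes of exactly 5 moves from a2 to b2 (Manhattan distance 1, so 2 moves are spent on a detour and 2 undoing it).
Enumerating: a2 a3 a4 b4 b3 b2 | a2 a3 b3 c3 c2 b2.
That gives 2 routes.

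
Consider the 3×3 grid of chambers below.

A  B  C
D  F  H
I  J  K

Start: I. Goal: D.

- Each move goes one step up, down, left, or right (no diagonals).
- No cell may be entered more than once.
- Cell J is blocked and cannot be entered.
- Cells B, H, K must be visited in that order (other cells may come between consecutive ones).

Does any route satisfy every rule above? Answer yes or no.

K must be visited but has only one open neighbour (H), and it is neither the start nor the goal — the route would have to enter and leave through H, re-entering it.

no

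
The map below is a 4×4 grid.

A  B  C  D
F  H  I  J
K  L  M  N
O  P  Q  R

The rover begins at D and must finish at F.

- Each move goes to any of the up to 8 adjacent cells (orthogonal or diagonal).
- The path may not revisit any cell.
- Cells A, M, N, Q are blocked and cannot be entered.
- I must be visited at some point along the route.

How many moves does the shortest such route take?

Any route passes through I somewhere between D and F. Summing Chebyshev distances along the two legs (D → I → F) gives a lower bound of 1 + 2 = 3 moves.
A route of 3 moves achieves this: D → I → B → F.
Since 3 matches the lower bound, it is optimal.

3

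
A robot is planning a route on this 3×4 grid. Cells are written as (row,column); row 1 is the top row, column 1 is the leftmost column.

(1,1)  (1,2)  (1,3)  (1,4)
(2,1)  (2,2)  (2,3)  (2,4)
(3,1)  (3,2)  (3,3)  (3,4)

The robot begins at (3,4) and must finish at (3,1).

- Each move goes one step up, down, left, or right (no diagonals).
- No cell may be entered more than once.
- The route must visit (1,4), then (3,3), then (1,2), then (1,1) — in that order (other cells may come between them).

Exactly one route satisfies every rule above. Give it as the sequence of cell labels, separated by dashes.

(3,4) - (2,4) - (1,4) - (1,3) - (2,3) - (3,3) - (3,2) - (2,2) - (1,2) - (1,1) - (2,1) - (3,1)

The waypoints must appear in the order (1,4), (3,3), (1,2), (1,1), with no cell reused.
Route from (3,4): 2× up (reaching (1,4)), left to (1,3), 2× down (reaching (3,3)), left to (3,2), 2× up (reaching (1,2)), left to (1,1), 2× down (reaching (3,1)) — 11 moves in all.
Check: order respected ((1,4) at step 2, (3,3) at step 5, (1,2) at step 8, (1,1) at step 9).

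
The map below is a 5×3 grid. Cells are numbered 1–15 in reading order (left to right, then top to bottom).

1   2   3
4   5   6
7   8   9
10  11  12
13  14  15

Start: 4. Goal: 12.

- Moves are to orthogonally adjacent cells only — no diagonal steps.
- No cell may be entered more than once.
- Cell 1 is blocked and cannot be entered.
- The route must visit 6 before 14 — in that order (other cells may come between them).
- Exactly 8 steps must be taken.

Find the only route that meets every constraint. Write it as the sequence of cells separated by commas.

4, 5, 6, 9, 8, 11, 14, 15, 12

The waypoints must appear in the order 6, 14, with no cell reused.
Route from 4: right 2 to 6, down 1 to 9, left 1 to 8, down 2 to 14, right 1 to 15, up 1 to 12 — 8 moves in all.
Check: order respected (6 at step 2, 14 at step 6); 8 moves as required.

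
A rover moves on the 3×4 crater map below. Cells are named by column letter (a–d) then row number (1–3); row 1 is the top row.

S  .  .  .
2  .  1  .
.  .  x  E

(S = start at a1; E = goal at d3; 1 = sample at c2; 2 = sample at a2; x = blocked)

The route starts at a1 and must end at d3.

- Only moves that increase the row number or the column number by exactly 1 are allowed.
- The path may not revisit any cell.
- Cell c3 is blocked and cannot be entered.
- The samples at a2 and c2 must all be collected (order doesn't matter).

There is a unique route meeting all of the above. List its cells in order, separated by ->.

Moves only go right or down, so the column and row indices never decrease.
Route from a1: down to a2, 3× right (reaching d2), down to d3 — 5 moves in all.
Check: all required cells visited.

a1 -> a2 -> b2 -> c2 -> d2 -> d3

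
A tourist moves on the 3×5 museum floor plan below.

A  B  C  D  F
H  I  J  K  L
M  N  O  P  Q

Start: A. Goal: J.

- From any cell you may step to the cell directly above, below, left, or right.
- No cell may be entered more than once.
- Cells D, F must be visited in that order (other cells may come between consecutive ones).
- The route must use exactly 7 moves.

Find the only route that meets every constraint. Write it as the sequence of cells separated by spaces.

A B C D F L K J

The waypoints must appear in the order D, F, with no cell reused.
Route from A: right 4 to F, down 1 to L, left 2 to J — 7 moves in all.
Check: order respected (D at step 3, F at step 4); 7 moves as required.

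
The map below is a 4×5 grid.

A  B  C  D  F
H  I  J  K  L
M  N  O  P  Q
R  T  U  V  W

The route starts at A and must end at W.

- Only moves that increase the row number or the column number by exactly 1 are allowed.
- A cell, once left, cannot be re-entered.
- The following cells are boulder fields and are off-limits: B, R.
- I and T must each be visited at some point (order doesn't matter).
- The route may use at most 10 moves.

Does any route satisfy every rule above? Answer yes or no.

yes

One route that works: A → H → I → N → T → U → V → W.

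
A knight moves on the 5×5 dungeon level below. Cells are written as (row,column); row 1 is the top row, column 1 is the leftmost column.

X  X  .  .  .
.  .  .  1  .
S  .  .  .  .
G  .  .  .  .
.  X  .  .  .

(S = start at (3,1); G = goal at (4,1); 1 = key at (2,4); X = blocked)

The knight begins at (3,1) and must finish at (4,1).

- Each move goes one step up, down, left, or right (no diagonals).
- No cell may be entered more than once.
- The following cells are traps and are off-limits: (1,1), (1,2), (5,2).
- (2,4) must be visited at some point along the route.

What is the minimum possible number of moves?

Any route passes through (2,4) somewhere between (3,1) and (4,1). Summing Manhattan distances along the two legs ((3,1) → (2,4) → (4,1)) gives a lower bound of 4 + 5 = 9 moves.
A route of 9 moves achieves this: (3,1) → (2,1) → (2,2) → (2,3) → (2,4) → (3,4) → (4,4) → (4,3) → (4,2) → (4,1).
Since 9 matches the lower bound, it is optimal.

9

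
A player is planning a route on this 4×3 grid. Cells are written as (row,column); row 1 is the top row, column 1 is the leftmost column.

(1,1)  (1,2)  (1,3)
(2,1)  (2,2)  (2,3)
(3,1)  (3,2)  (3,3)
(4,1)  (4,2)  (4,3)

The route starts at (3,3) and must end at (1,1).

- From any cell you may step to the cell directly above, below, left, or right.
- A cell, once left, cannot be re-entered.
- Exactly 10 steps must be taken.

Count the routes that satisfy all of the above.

Need simple routes of exactly 10 moves from (3,3) to (1,1) (Manhattan distance 4, so 3 moves are spent on a detour and 3 undoing it).
Enumerating: (3,3) (2,3) (1,3) (1,2) (2,2) (3,2) (4,2) (4,1) (3,1) (2,1) (1,1) | (3,3) (4,3) (4,2) (3,2) (3,1) (2,1) (2,2) (2,3) (1,3) (1,2) (1,1) | (3,3) (4,3) (4,2) (4,1) (3,1) (2,1) (2,2) (2,3) (1,3) (1,2) (1,1) | (3,3) (4,3) (4,2) (4,1) (3,1) (3,2) (2,2) (2,3) (1,3) (1,2) (1,1) | (3,3) (3,2) (4,2) (4,1) (3,1) (2,1) (2,2) (2,3) (1,3) (1,2) (1,1).
That gives 5 routes.

5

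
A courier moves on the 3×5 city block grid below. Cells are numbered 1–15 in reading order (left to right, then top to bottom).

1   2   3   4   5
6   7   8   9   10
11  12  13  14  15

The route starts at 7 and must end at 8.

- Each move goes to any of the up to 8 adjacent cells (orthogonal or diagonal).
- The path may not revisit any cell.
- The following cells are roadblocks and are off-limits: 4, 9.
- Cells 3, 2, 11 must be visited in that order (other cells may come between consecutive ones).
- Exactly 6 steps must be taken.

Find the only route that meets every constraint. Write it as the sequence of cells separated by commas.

The waypoints must appear in the order 3, 2, 11, with no cell reused.
Route from 7: up-right 1 to 3, left 1 to 2, down-left 1 to 6, down 1 to 11, right 1 to 12, up-right 1 to 8 — 6 moves in all.
Check: order respected (3 at step 1, 2 at step 2, 11 at step 4); 6 moves as required.

7, 3, 2, 6, 11, 12, 8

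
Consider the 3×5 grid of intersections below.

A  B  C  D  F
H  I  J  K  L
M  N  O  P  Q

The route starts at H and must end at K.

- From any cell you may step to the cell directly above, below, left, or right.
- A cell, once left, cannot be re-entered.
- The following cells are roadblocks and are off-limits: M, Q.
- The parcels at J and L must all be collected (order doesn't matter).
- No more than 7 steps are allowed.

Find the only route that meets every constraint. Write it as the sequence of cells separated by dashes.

The 7-move cap with required stops at J, L leaves no slack for detours.
Route from H: 2× right (reaching J), up to C, 2× right (reaching F), down to L, left to K — 7 moves in all.
Check: all required cells visited; 7 ≤ 7 moves.

H - I - J - C - D - F - L - K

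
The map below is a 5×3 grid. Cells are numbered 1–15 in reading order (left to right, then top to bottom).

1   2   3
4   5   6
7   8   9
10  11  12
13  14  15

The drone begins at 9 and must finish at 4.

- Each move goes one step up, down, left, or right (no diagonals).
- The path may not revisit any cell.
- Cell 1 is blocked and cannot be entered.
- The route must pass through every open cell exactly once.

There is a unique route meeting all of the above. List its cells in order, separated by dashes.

9 - 6 - 3 - 2 - 5 - 8 - 11 - 12 - 15 - 14 - 13 - 10 - 7 - 4

Need to visit all 14 open cells exactly once, starting at 9 and ending at 4.
Cell 13 has only two open neighbours (10 and 14), so the path must pass straight through it: one of those is the cell it's entered from and the other is where it exits.
Route from 9: up 2 to 3, left 1 to 2, down 3 to 11, right 1 to 12, down 1 to 15, left 2 to 13, up 3 to 4 — 13 moves in all.
Check: all 14 open cells covered.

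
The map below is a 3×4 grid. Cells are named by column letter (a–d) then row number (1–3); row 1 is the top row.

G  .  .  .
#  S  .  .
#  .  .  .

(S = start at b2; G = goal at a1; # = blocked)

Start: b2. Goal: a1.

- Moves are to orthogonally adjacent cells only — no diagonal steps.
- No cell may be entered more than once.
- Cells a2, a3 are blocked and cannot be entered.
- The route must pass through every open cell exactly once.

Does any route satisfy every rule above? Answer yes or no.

no

Colour the cells like a checkerboard: each orthogonal step flips colour, so a Hamiltonian route alternates colours. Here there are 5 cells of one colour and 5 of the other, with start on the same colour as the goal — the counts and endpoints can't be arranged into an alternating sequence of length 10, so no Hamiltonian route exists.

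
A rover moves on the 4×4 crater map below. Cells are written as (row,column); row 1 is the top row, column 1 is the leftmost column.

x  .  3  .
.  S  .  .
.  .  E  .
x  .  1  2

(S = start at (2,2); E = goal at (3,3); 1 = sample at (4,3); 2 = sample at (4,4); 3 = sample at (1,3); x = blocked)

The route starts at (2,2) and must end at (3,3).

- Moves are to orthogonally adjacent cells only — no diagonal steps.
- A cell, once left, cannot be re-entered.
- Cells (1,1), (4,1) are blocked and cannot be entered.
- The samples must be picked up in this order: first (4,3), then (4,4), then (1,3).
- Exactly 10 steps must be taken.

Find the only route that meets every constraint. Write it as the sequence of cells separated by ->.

(2,2) -> (3,2) -> (4,2) -> (4,3) -> (4,4) -> (3,4) -> (2,4) -> (1,4) -> (1,3) -> (2,3) -> (3,3)

The waypoints must appear in the order (4,3), (4,4), (1,3), with no cell reused.
Route from (2,2): down 2 to (4,2), right 2 to (4,4), up 3 to (1,4), left 1 to (1,3), down 2 to (3,3) — 10 moves in all.
Check: order respected (1 at step 3, 2 at step 4, 3 at step 8); 10 moves as required.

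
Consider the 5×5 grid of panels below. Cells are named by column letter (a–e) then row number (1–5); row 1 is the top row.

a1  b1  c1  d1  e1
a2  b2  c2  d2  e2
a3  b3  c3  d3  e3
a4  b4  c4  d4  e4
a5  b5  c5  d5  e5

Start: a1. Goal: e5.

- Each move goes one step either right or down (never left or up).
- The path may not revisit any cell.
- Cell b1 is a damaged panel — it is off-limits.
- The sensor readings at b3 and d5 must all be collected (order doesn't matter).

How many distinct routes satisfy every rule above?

A right/down-only route from a1 to e5 makes exactly 4 down-moves and 4 right-moves in some order.
With no other constraints that would be C(8,4) = 70 routes.
A monotone route can only reach the required cells in the order b3, d5, so split there and multiply the segment counts (each segment already excludes blocked cells): a1→b3: 2; b3→d5: 6; d5→e5: 1; product = 12.
That gives 12 routes.

12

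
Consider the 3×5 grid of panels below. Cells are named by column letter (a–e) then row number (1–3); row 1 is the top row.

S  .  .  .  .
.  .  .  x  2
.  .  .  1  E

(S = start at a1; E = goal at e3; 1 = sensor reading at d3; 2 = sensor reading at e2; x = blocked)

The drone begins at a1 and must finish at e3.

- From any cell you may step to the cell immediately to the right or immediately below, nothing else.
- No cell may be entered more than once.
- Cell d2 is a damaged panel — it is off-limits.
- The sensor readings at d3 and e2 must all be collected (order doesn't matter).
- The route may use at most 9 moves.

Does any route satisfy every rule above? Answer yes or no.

d3 is below but to the left of e2: going e2 → d3 would need a leftward move and d3 → e2 an upward move, so no right/down-only route can visit both required cells.

no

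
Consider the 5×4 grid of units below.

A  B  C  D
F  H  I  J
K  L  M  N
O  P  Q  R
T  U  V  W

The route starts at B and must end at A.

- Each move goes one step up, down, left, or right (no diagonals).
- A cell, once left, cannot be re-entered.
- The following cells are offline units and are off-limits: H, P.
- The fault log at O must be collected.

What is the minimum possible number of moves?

Any route passes through O somewhere between B and A. Summing Manhattan distances along the two legs (B → O → A) gives a lower bound of 4 + 3 = 7 moves.
The shortest route satisfying every rule uses 11 moves: B → C → I → M → Q → V → U → T → O → K → F → A.
The bound of 7 isn't tight here; checking systematically, no route of length 7 through 10 satisfies every constraint (on a 4-connected grid the length of any start-to-goal walk has the same parity as the Manhattan bound, so only lengths 7, 9, 11, … need checking), so 11 is the minimum.

11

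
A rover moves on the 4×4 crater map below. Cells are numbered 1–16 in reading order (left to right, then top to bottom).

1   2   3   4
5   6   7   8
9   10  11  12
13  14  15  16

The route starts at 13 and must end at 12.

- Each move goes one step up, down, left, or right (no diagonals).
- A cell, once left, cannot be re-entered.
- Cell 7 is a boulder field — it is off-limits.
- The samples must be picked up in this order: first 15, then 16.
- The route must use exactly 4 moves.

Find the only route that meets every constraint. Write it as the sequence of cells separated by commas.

The waypoints must appear in the order 15, 16, with no cell reused.
Route from 13: 3× right (reaching 16), up to 12 — 4 moves in all.
Check: order respected (15 at step 2, 16 at step 3); 4 moves as required.

13, 14, 15, 16, 12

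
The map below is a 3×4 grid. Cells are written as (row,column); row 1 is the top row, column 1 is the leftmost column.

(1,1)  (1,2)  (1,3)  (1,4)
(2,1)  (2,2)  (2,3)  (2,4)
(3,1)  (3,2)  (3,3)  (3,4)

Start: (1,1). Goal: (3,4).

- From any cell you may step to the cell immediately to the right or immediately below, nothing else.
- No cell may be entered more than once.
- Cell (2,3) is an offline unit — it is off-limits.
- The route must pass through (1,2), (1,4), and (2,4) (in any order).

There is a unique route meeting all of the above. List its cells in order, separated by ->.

Moves only go right or down, so the column and row indices never decrease.
Route from (1,1): 3× right (reaching (1,4)), 2× down (reaching (3,4)) — 5 moves in all.
Check: all required cells visited.

(1,1) -> (1,2) -> (1,3) -> (1,4) -> (2,4) -> (3,4)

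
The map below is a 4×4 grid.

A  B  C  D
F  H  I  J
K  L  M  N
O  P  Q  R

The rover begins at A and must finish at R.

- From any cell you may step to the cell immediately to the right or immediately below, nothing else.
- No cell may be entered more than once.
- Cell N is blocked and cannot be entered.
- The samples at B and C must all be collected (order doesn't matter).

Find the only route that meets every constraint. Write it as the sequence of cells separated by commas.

Moves only go right or down, so the column and row indices never decrease.
Route from A: right 2 to C, down 3 to Q, right 1 to R — 6 moves in all.
Check: all required cells visited.

A, B, C, I, M, Q, R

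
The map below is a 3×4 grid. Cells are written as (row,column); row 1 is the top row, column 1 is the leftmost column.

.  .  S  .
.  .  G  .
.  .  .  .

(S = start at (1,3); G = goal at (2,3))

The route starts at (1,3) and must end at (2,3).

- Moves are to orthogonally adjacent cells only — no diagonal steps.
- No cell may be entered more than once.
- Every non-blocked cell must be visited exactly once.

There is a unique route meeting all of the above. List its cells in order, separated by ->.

Need to visit all 12 open cells exactly once, starting at (1,3) and ending at (2,3).
Route from (1,3): right 1 to (1,4), down 2 to (3,4), left 3 to (3,1), up 2 to (1,1), right 1 to (1,2), down 1 to (2,2), right 1 to (2,3) — 11 moves in all.
Check: all 12 open cells covered.

(1,3) -> (1,4) -> (2,4) -> (3,4) -> (3,3) -> (3,2) -> (3,1) -> (2,1) -> (1,1) -> (1,2) -> (2,2) -> (2,3)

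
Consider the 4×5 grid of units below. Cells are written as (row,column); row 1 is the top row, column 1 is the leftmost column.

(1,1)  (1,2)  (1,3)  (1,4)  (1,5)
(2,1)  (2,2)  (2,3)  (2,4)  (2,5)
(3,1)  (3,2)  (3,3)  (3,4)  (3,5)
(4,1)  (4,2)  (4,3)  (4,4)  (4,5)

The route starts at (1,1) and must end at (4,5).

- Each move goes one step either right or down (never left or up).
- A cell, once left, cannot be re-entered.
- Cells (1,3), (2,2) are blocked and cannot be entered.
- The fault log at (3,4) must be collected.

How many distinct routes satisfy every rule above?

2

A right/down-only route from (1,1) to (4,5) makes exactly 3 down-moves and 4 right-moves in some order.
With no other constraints that would be C(7,3) = 35 routes.
Split at (3,4) and multiply the segment counts (each segment already excludes blocked cells): (1,1)→(3,4): 1; (3,4)→(4,5): 2; product = 2.
That gives 2 routes.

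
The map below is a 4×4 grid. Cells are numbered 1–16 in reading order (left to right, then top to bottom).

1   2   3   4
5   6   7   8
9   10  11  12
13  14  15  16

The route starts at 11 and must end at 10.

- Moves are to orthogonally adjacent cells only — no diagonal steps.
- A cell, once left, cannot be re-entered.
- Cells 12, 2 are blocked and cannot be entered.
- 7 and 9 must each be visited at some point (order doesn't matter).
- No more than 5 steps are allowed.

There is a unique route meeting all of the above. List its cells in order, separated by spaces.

11 7 6 5 9 10

Any route must reach 7 and 9 and still end at 10 within 5 moves, so the order of the required stops is forced.
Route from 11: up to 7, 2× left (reaching 5), down to 9, right to 10 — 5 moves in all.
Check: all required cells visited; 5 ≤ 5 moves.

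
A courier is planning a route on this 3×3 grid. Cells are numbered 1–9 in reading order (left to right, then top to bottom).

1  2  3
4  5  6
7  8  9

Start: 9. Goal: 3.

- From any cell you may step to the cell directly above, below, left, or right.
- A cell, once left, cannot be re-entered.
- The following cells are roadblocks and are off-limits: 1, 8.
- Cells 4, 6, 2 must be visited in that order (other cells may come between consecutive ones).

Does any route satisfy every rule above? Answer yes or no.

no

Even ignoring the required order, no revisit-free route from 9 to 3 manages to pass through all of 4, 6, and 2: branching out from 9, every path either misses one of them or, having collected them, can no longer reach 3 without re-entering a cell.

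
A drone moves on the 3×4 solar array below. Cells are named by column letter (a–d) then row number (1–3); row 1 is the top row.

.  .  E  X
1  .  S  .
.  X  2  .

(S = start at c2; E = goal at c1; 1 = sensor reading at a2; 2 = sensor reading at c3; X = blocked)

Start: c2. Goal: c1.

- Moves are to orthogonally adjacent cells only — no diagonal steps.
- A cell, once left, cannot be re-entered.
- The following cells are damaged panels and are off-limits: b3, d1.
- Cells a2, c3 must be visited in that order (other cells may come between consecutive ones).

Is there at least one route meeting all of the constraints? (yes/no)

no

Every way from c3 onward to c1 runs back through c2, which the route has already used — so it cannot be completed without a revisit.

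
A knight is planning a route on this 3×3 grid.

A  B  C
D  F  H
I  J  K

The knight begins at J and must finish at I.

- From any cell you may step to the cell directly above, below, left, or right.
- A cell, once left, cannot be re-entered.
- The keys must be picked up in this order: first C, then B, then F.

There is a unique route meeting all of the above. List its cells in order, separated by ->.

The waypoints must appear in the order C, B, F, with no cell reused.
Route from J: right 1 to K, up 2 to C, left 1 to B, down 1 to F, left 1 to D, down 1 to I — 7 moves in all.
Check: order respected (C at step 3, B at step 4, F at step 5).

J -> K -> H -> C -> B -> F -> D -> I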